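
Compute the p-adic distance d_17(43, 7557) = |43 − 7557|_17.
d_17(43, 7557) = 1/289

Step 1 — x − y = 43 − 7557 = -7514. Step 2 — v_17(-7514) = 2 (factor: -7514 = −(17^2 · 26); the sign does not affect v_p). Step 3 — |x − y|_17 = 17^{-2} = 1/289.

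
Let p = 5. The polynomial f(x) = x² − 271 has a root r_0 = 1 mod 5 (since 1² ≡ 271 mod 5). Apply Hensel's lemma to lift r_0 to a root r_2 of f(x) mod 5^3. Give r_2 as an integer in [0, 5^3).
r_2 = 86 (mod 125)

Hensel's recurrence: r_{i+1} = r_i − f(r_i)·(f′(r_i))^{-1} mod 5^{i+2}, with f′(x) = 2x. Iterate:
  r_0 = 1 (mod 5)
  r_1 = 11 (mod 25)
  r_2 = 86 (mod 125)
Final: r_2 = 86, and one checks f(r_2) ≡ 0 mod 5^3.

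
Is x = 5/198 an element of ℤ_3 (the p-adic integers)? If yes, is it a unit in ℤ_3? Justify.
x ∉ ℤ_3 (v_3(x) = -2 < 0)

ℤ_3 = {x ∈ ℚ_3 : v_3(x) ≥ 0} and ℤ_3^× = {x ∈ ℤ_3 : v_3(x) = 0}. Here v_3(5/198) = v_3(num) − v_3(den) = -2; compare against these criteria.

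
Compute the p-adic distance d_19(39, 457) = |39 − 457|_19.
d_19(39, 457) = 1/19

Step 1 — x − y = 39 − 457 = -418. Step 2 — v_19(-418) = 1 (factor: -418 = −(19^1 · 22); the sign does not affect v_p). Step 3 — |x − y|_19 = 19^{-1} = 1/19.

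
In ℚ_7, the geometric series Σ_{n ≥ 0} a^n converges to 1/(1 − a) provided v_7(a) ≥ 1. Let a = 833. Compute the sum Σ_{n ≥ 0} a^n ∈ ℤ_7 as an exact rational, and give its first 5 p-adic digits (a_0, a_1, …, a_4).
Σ a^n = 1/(1 − a) = -1/832;  first 5 digits = (1, 0, 3, 2, 2)

v_7(a) = 2 ≥ 1, so the series converges in ℤ_7 to 1/(1 − a) = 1/(1 − 833) = -1/832. Expand this rational in ℤ_7: compute digits iteratively via d_i = x_i mod 7, x_{i+1} = (x_i − d_i)/7. The first 5 digits are (1, 0, 3, 2, 2).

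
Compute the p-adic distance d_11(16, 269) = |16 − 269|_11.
d_11(16, 269) = 1/11

Step 1 — x − y = 16 − 269 = -253. Step 2 — v_11(-253) = 1 (factor: -253 = −(11^1 · 23); the sign does not affect v_p). Step 3 — |x − y|_11 = 11^{-1} = 1/11.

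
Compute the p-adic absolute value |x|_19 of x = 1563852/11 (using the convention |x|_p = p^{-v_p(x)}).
|1563852/11|_19 = 1/130321

Step 1 — compute v_19(x) by factoring powers of 19 out of the numerator and denominator: v_19(1563852/11) = 4. Step 2 — apply |x|_p = p^{-v_p(x)} = 19^{-4} = 1/130321.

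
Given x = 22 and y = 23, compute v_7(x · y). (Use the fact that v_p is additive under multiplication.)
v_7(506) = 0

v_p(x) = 0 (factor: 22 = 7^0 · 22); v_p(y) = 0 (factor: 23 = 7^0 · 23). Additivity: v_p(xy) = v_p(x) + v_p(y) = 0 + 0 = 0. (Direct check: xy = 506 = 7^0 · (506).)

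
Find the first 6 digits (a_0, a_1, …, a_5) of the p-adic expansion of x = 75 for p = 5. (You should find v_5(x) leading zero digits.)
(a_0, …, a_5) = (0, 0, 3, 0, 0, 0)

v_5(75) = 2, so a_0 = ... = a_1 = 0. Factor out: x = 5^2 · u with u = 3 a unit in ℤ_5. Expand u iteratively via a_{v+i} = u_i mod 5, u_{i+1} = (u_i − a_{v+i})/5:
  u_0 = 3;  a_2 = 3;  u_1 = (u_0 − 3)/5 = 0
  u_1 = 0;  a_3 = 0;  u_2 = (u_1 − 0)/5 = 0
  u_2 = 0;  a_4 = 0;  u_3 = (u_2 − 0)/5 = 0
  u_3 = 0;  a_5 = 0;  u_4 = (u_3 − 0)/5 = 0
Digits: (0, 0, 3, 0, 0, 0).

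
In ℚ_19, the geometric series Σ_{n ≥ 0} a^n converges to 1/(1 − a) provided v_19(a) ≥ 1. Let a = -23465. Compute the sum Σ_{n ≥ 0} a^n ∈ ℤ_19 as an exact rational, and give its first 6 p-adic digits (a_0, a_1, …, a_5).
Σ a^n = 1/(1 − a) = 1/23466;  first 6 digits = (1, 0, 11, 15, 6, 13)

v_19(a) = 2 ≥ 1, so the series converges in ℤ_19 to 1/(1 − a) = 1/(1 − (-23465)) = 1/23466. Expand this rational in ℤ_19: compute digits iteratively via d_i = x_i mod 19, x_{i+1} = (x_i − d_i)/19. The first 6 digits are (1, 0, 11, 15, 6, 13).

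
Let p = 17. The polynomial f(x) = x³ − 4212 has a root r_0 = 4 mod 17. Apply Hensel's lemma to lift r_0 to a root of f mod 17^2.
r_1 = 259 (mod 289)

Hensel: r_{i+1} = r_i − f(r_i)/f′(r_i) mod 17^{i+2}, where f′(x) = 3x². Iterate:
  r_0 = 4 (mod 17)
  r_1 = 259 (mod 289)
Final: r = 259 with f(r) ≡ 0 mod 17^2.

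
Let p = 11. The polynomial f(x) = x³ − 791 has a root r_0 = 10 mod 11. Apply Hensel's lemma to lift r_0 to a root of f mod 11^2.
r_1 = 21 (mod 121)

Hensel: r_{i+1} = r_i − f(r_i)/f′(r_i) mod 11^{i+2}, where f′(x) = 3x². Iterate:
  r_0 = 10 (mod 11)
  r_1 = 21 (mod 121)
Final: r = 21 with f(r) ≡ 0 mod 11^2.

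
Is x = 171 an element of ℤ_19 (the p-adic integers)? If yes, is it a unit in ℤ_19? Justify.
x ∈ ℤ_19 but not a unit; v_19(x) = 1 > 0

ℤ_19 = {x ∈ ℚ_19 : v_19(x) ≥ 0} and ℤ_19^× = {x ∈ ℤ_19 : v_19(x) = 0}. Here v_19(171) = v_19(num) − v_19(den) = 1; compare against these criteria.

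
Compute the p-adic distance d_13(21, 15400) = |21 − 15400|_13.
d_13(21, 15400) = 1/2197

Step 1 — x − y = 21 − 15400 = -15379. Step 2 — v_13(-15379) = 3 (factor: -15379 = −(13^3 · 7); the sign does not affect v_p). Step 3 — |x − y|_13 = 13^{-3} = 1/2197.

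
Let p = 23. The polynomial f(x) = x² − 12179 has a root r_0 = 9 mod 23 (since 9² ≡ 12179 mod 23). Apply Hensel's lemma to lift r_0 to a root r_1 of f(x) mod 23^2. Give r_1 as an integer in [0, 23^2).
r_1 = 446 (mod 529)

Hensel's recurrence: r_{i+1} = r_i − f(r_i)·(f′(r_i))^{-1} mod 23^{i+2}, with f′(x) = 2x. Iterate:
  r_0 = 9 (mod 23)
  r_1 = 446 (mod 529)
Final: r_1 = 446, and one checks f(r_1) ≡ 0 mod 23^2.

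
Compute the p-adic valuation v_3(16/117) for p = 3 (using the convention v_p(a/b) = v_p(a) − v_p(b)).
v_3(16/117) = -2

Factor powers of 3 from the numerator and denominator of the reduced fraction: 16 = 3^0 · 16 and 117 = 3^2 · 13. Apply v_p(a/b) = v_p(a) − v_p(b): v_3(16/117) = 0 − 2 = -2.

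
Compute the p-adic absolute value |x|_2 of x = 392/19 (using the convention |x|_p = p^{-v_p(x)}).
|392/19|_2 = 1/8

Step 1 — compute v_2(x) by factoring powers of 2 out of the numerator and denominator: v_2(392/19) = 3. Step 2 — apply |x|_p = p^{-v_p(x)} = 2^{-3} = 1/8.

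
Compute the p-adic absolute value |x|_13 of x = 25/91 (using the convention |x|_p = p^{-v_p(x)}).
|25/91|_13 = 13

Step 1 — compute v_13(x) by factoring powers of 13 out of the numerator and denominator: v_13(25/91) = -1. Step 2 — apply |x|_p = p^{-v_p(x)} = 13^{1} = 13.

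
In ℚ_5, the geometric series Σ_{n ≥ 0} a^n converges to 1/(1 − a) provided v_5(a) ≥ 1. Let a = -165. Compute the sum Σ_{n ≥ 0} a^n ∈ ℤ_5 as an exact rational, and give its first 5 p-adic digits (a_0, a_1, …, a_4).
Σ a^n = 1/(1 − a) = 1/166;  first 5 digits = (1, 2, 2, 4, 1)

v_5(a) = 1 ≥ 1, so the series converges in ℤ_5 to 1/(1 − a) = 1/(1 − (-165)) = 1/166. Expand this rational in ℤ_5: compute digits iteratively via d_i = x_i mod 5, x_{i+1} = (x_i − d_i)/5. The first 5 digits are (1, 2, 2, 4, 1).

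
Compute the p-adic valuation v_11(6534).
v_11(6534) = 2

v_11(n) is the largest exponent k such that 11^k divides n. Factor out: 6534 = 11^2 · 54. (Sign doesn't affect v_p.) So v_11(6534) = 2.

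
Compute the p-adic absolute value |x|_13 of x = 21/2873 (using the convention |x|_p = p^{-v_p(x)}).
|21/2873|_13 = 169

Step 1 — compute v_13(x) by factoring powers of 13 out of the numerator and denominator: v_13(21/2873) = -2. Step 2 — apply |x|_p = p^{-v_p(x)} = 13^{2} = 169.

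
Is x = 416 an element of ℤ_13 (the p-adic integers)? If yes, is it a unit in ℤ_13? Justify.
x ∈ ℤ_13 but not a unit; v_13(x) = 1 > 0

ℤ_13 = {x ∈ ℚ_13 : v_13(x) ≥ 0} and ℤ_13^× = {x ∈ ℤ_13 : v_13(x) = 0}. Here v_13(416) = v_13(num) − v_13(den) = 1; compare against these criteria.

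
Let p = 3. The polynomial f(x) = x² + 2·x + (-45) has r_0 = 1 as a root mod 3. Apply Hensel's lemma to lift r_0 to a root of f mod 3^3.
r_2 = 16 (mod 27)

Hensel: r_{i+1} = r_i − f(r_i)·(f′(r_i))^{-1} mod 3^{i+2}, f′(x) = 2x + 2. Iterate:
  r_0 = 1 (mod 3)
  r_1 = 7 (mod 9)
  r_2 = 16 (mod 27)
Final: r = 16 satisfies f(r) ≡ 0 mod 3^3.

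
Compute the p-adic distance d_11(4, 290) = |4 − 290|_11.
d_11(4, 290) = 1/11

Step 1 — x − y = 4 − 290 = -286. Step 2 — v_11(-286) = 1 (factor: -286 = −(11^1 · 26); the sign does not affect v_p). Step 3 — |x − y|_11 = 11^{-1} = 1/11.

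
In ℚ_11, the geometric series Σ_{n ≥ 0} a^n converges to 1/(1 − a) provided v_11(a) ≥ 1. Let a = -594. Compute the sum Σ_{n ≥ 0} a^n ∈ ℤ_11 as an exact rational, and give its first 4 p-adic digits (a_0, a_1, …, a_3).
Σ a^n = 1/(1 − a) = 1/595;  first 4 digits = (1, 1, 7, 1)

v_11(a) = 1 ≥ 1, so the series converges in ℤ_11 to 1/(1 − a) = 1/(1 − (-594)) = 1/595. Expand this rational in ℤ_11: compute digits iteratively via d_i = x_i mod 11, x_{i+1} = (x_i − d_i)/11. The first 4 digits are (1, 1, 7, 1).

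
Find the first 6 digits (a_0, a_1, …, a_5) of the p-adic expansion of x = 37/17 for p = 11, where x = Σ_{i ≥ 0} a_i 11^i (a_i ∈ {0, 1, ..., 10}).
(a_0, …, a_5) = (8, 4, 8, 7, 9, 3)

v_11(37/17) = 0 (numerator and denominator both coprime to 11), so x ∈ ℤ_11^×. Compute digits iteratively via a_i = x_i mod 11, x_{i+1} = (x_i − a_i)/11, with x_0 = x:
  x_0 = 37/17;  a_0 = 8;  x_1 = (x_0 − 8)/11 = -9/17
  x_1 = -9/17;  a_1 = 4;  x_2 = (x_1 − 4)/11 = -7/17
  x_2 = -7/17;  a_2 = 8;  x_3 = (x_2 − 8)/11 = -13/17
  x_3 = -13/17;  a_3 = 7;  x_4 = (x_3 − 7)/11 = -12/17
  x_4 = -12/17;  a_4 = 9;  x_5 = (x_4 − 9)/11 = -15/17
  x_5 = -15/17;  a_5 = 3;  x_6 = (x_5 − 3)/11 = -6/17
Digits: (8, 4, 8, 7, 9, 3).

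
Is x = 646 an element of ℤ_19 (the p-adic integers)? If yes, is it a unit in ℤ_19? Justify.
x ∈ ℤ_19 but not a unit; v_19(x) = 1 > 0

ℤ_19 = {x ∈ ℚ_19 : v_19(x) ≥ 0} and ℤ_19^× = {x ∈ ℤ_19 : v_19(x) = 0}. Here v_19(646) = v_19(num) − v_19(den) = 1; compare against these criteria.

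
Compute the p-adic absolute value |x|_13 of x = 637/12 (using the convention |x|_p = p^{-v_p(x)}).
|637/12|_13 = 1/13

Step 1 — compute v_13(x) by factoring powers of 13 out of the numerator and denominator: v_13(637/12) = 1. Step 2 — apply |x|_p = p^{-v_p(x)} = 13^{-1} = 1/13.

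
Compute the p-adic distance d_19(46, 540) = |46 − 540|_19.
d_19(46, 540) = 1/19

Step 1 — x − y = 46 − 540 = -494. Step 2 — v_19(-494) = 1 (factor: -494 = −(19^1 · 26); the sign does not affect v_p). Step 3 — |x − y|_19 = 19^{-1} = 1/19.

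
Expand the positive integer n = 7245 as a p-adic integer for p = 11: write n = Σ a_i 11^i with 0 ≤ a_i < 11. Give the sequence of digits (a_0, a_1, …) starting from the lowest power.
(a_0, a_1, …) = (7, 9, 4, 5)

Repeated division by 11 gives the digits low-to-high: 7245 = 7 + 9·11^1 + 4·11^2 + 5·11^3. Digit sequence: (7, 9, 4, 5).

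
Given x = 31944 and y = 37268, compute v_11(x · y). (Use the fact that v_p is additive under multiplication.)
v_11(1190488992) = 6

v_p(x) = 3 (factor: 31944 = 11^3 · 24); v_p(y) = 3 (factor: 37268 = 11^3 · 28). Additivity: v_p(xy) = v_p(x) + v_p(y) = 3 + 3 = 6. (Direct check: xy = 1190488992 = 11^6 · (672).)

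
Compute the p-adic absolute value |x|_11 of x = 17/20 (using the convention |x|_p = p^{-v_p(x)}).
|17/20|_11 = 1

Step 1 — compute v_11(x) by factoring powers of 11 out of the numerator and denominator: v_11(17/20) = 0. Step 2 — apply |x|_p = p^{-v_p(x)} = 11^{0} = 1.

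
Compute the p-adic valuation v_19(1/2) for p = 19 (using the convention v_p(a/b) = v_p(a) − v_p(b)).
v_19(1/2) = 0

Factor powers of 19 from the numerator and denominator of the reduced fraction: 1 = 19^0 · 1 and 2 = 19^0 · 2. Apply v_p(a/b) = v_p(a) − v_p(b): v_19(1/2) = 0 − 0 = 0.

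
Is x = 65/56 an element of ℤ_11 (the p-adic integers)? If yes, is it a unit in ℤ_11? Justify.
x ∈ ℤ_11^× (unit); v_11(x) = 0

ℤ_11 = {x ∈ ℚ_11 : v_11(x) ≥ 0} and ℤ_11^× = {x ∈ ℤ_11 : v_11(x) = 0}. Here v_11(65/56) = v_11(num) − v_11(den) = 0; compare against these criteria.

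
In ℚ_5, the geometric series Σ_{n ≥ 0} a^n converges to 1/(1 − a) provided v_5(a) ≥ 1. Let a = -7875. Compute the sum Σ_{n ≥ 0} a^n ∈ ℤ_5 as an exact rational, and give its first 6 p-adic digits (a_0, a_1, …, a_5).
Σ a^n = 1/(1 − a) = 1/7876;  first 6 digits = (1, 0, 0, 2, 2, 2)

v_5(a) = 3 ≥ 1, so the series converges in ℤ_5 to 1/(1 − a) = 1/(1 − (-7875)) = 1/7876. Expand this rational in ℤ_5: compute digits iteratively via d_i = x_i mod 5, x_{i+1} = (x_i − d_i)/5. The first 6 digits are (1, 0, 0, 2, 2, 2).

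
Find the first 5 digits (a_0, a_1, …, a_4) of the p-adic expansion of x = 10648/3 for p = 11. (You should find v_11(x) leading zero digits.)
(a_0, …, a_4) = (0, 0, 0, 10, 3)

v_11(10648/3) = 3, so a_0 = ... = a_2 = 0. Factor out: x = 11^3 · u with u = 8/3 a unit in ℤ_11. Expand u iteratively via a_{v+i} = u_i mod 11, u_{i+1} = (u_i − a_{v+i})/11:
  u_0 = 8/3;  a_3 = 10;  u_1 = (u_0 − 10)/11 = -2/3
  u_1 = -2/3;  a_4 = 3;  u_2 = (u_1 − 3)/11 = -1/3
Digits: (0, 0, 0, 10, 3).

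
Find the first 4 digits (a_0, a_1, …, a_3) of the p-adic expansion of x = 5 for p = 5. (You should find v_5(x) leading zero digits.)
(a_0, …, a_3) = (0, 1, 0, 0)

v_5(5) = 1, so a_0 = ... = a_0 = 0. Factor out: x = 5^1 · u with u = 1 a unit in ℤ_5. Expand u iteratively via a_{v+i} = u_i mod 5, u_{i+1} = (u_i − a_{v+i})/5:
  u_0 = 1;  a_1 = 1;  u_1 = (u_0 − 1)/5 = 0
  u_1 = 0;  a_2 = 0;  u_2 = (u_1 − 0)/5 = 0
  u_2 = 0;  a_3 = 0;  u_3 = (u_2 − 0)/5 = 0
Digits: (0, 1, 0, 0).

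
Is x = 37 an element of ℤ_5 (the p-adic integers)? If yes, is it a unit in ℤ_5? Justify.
x ∈ ℤ_5^× (unit); v_5(x) = 0

ℤ_5 = {x ∈ ℚ_5 : v_5(x) ≥ 0} and ℤ_5^× = {x ∈ ℤ_5 : v_5(x) = 0}. Here v_5(37) = v_5(num) − v_5(den) = 0; compare against these criteria.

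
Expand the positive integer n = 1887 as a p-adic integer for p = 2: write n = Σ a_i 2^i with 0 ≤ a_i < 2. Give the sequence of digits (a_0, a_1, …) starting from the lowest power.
(a_0, a_1, …) = (1, 1, 1, 1, 1, 0, 1, 0, 1, 1, 1)

Repeated division by 2 gives the digits low-to-high: 1887 = 1 + 1·2^1 + 1·2^2 + 1·2^3 + 1·2^4 + 1·2^6 + 1·2^8 + 1·2^9 + 1·2^10. Digit sequence: (1, 1, 1, 1, 1, 0, 1, 0, 1, 1, 1).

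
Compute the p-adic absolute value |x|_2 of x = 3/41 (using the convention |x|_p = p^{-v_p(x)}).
|3/41|_2 = 1

Step 1 — compute v_2(x) by factoring powers of 2 out of the numerator and denominator: v_2(3/41) = 0. Step 2 — apply |x|_p = p^{-v_p(x)} = 2^{0} = 1.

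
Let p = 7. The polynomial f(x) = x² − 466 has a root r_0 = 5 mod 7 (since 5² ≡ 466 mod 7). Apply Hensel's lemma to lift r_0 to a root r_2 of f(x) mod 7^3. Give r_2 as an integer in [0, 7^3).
r_2 = 152 (mod 343)

Hensel's recurrence: r_{i+1} = r_i − f(r_i)·(f′(r_i))^{-1} mod 7^{i+2}, with f′(x) = 2x. Iterate:
  r_0 = 5 (mod 7)
  r_1 = 5 (mod 49)
  r_2 = 152 (mod 343)
Final: r_2 = 152, and one checks f(r_2) ≡ 0 mod 7^3.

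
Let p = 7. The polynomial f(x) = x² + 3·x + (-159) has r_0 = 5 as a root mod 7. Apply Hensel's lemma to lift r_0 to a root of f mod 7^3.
r_2 = 33 (mod 343)

Hensel: r_{i+1} = r_i − f(r_i)·(f′(r_i))^{-1} mod 7^{i+2}, f′(x) = 2x + 3. Iterate:
  r_0 = 5 (mod 7)
  r_1 = 33 (mod 49)
  r_2 = 33 (mod 343)
Final: r = 33 satisfies f(r) ≡ 0 mod 7^3.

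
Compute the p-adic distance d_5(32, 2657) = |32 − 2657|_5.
d_5(32, 2657) = 1/125

Step 1 — x − y = 32 − 2657 = -2625. Step 2 — v_5(-2625) = 3 (factor: -2625 = −(5^3 · 21); the sign does not affect v_p). Step 3 — |x − y|_5 = 5^{-3} = 1/125.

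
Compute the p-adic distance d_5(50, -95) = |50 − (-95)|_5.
d_5(50, -95) = 1/5

Step 1 — x − y = 50 − (-95) = 145. Step 2 — v_5(145) = 1 (factor: 145 = (5^1 · 29); the sign does not affect v_p). Step 3 — |x − y|_5 = 5^{-1} = 1/5.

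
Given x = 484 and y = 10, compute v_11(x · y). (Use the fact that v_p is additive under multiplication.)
v_11(4840) = 2

v_p(x) = 2 (factor: 484 = 11^2 · 4); v_p(y) = 0 (factor: 10 = 11^0 · 10). Additivity: v_p(xy) = v_p(x) + v_p(y) = 2 + 0 = 2. (Direct check: xy = 4840 = 11^2 · (40).)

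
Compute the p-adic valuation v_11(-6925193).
v_11(-6925193) = 5

v_11(n) is the largest exponent k such that 11^k divides n. Factor out: -6925193 = -11^5 · 43. (Sign doesn't affect v_p.) So v_11(-6925193) = 5.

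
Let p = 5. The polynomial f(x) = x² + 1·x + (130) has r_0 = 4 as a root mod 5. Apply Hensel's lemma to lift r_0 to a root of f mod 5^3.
r_2 = 29 (mod 125)

Hensel: r_{i+1} = r_i − f(r_i)·(f′(r_i))^{-1} mod 5^{i+2}, f′(x) = 2x + 1. Iterate:
  r_0 = 4 (mod 5)
  r_1 = 4 (mod 25)
  r_2 = 29 (mod 125)
Final: r = 29 satisfies f(r) ≡ 0 mod 5^3.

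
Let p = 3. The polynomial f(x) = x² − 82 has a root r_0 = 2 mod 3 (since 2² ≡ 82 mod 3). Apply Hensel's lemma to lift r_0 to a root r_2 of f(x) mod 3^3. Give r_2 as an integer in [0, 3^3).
r_2 = 26 (mod 27)

Hensel's recurrence: r_{i+1} = r_i − f(r_i)·(f′(r_i))^{-1} mod 3^{i+2}, with f′(x) = 2x. Iterate:
  r_0 = 2 (mod 3)
  r_1 = 8 (mod 9)
  r_2 = 26 (mod 27)
Final: r_2 = 26, and one checks f(r_2) ≡ 0 mod 3^3.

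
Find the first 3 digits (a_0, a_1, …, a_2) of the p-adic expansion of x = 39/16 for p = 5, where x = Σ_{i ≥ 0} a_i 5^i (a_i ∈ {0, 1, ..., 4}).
(a_0, …, a_2) = (4, 0, 4)

v_5(39/16) = 0 (numerator and denominator both coprime to 5), so x ∈ ℤ_5^×. Compute digits iteratively via a_i = x_i mod 5, x_{i+1} = (x_i − a_i)/5, with x_0 = x:
  x_0 = 39/16;  a_0 = 4;  x_1 = (x_0 − 4)/5 = -5/16
  x_1 = -5/16;  a_1 = 0;  x_2 = (x_1 − 0)/5 = -1/16
  x_2 = -1/16;  a_2 = 4;  x_3 = (x_2 − 4)/5 = -13/16
Digits: (4, 0, 4).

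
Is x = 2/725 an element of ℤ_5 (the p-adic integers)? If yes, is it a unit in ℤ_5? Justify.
x ∉ ℤ_5 (v_5(x) = -2 < 0)

ℤ_5 = {x ∈ ℚ_5 : v_5(x) ≥ 0} and ℤ_5^× = {x ∈ ℤ_5 : v_5(x) = 0}. Here v_5(2/725) = v_5(num) − v_5(den) = -2; compare against these criteria.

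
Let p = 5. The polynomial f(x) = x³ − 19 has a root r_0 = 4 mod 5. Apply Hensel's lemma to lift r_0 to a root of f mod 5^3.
r_2 = 64 (mod 125)

Hensel: r_{i+1} = r_i − f(r_i)/f′(r_i) mod 5^{i+2}, where f′(x) = 3x². Iterate:
  r_0 = 4 (mod 5)
  r_1 = 14 (mod 25)
  r_2 = 64 (mod 125)
Final: r = 64 with f(r) ≡ 0 mod 5^3.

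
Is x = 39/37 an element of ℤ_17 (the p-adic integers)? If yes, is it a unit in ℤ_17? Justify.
x ∈ ℤ_17^× (unit); v_17(x) = 0

ℤ_17 = {x ∈ ℚ_17 : v_17(x) ≥ 0} and ℤ_17^× = {x ∈ ℤ_17 : v_17(x) = 0}. Here v_17(39/37) = v_17(num) − v_17(den) = 0; compare against these criteria.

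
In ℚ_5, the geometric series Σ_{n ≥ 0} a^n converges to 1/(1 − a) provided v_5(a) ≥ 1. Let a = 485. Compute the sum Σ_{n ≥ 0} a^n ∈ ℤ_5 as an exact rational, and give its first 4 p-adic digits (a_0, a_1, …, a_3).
Σ a^n = 1/(1 − a) = -1/484;  first 4 digits = (1, 2, 3, 3)

v_5(a) = 1 ≥ 1, so the series converges in ℤ_5 to 1/(1 − a) = 1/(1 − 485) = -1/484. Expand this rational in ℤ_5: compute digits iteratively via d_i = x_i mod 5, x_{i+1} = (x_i − d_i)/5. The first 4 digits are (1, 2, 3, 3).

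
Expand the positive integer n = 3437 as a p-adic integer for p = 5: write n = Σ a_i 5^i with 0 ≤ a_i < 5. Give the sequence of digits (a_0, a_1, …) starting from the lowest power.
(a_0, a_1, …) = (2, 2, 2, 2, 0, 1)

Repeated division by 5 gives the digits low-to-high: 3437 = 2 + 2·5^1 + 2·5^2 + 2·5^3 + 1·5^5. Digit sequence: (2, 2, 2, 2, 0, 1).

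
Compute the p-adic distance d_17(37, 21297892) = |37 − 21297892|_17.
d_17(37, 21297892) = 1/1419857

Step 1 — x − y = 37 − 21297892 = -21297855. Step 2 — v_17(-21297855) = 5 (factor: -21297855 = −(17^5 · 15); the sign does not affect v_p). Step 3 — |x − y|_17 = 17^{-5} = 1/1419857.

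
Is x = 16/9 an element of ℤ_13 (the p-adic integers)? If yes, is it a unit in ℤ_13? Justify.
x ∈ ℤ_13^× (unit); v_13(x) = 0

ℤ_13 = {x ∈ ℚ_13 : v_13(x) ≥ 0} and ℤ_13^× = {x ∈ ℤ_13 : v_13(x) = 0}. Here v_13(16/9) = v_13(num) − v_13(den) = 0; compare against these criteria.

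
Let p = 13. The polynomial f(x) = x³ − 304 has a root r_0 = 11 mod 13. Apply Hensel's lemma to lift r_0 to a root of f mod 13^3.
r_2 = 362 (mod 2197)

Hensel: r_{i+1} = r_i − f(r_i)/f′(r_i) mod 13^{i+2}, where f′(x) = 3x². Iterate:
  r_0 = 11 (mod 13)
  r_1 = 24 (mod 169)
  r_2 = 362 (mod 2197)
Final: r = 362 with f(r) ≡ 0 mod 13^3.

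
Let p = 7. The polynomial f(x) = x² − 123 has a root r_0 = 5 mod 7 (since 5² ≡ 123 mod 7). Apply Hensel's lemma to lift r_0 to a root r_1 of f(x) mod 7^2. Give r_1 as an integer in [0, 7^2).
r_1 = 5 (mod 49)

Hensel's recurrence: r_{i+1} = r_i − f(r_i)·(f′(r_i))^{-1} mod 7^{i+2}, with f′(x) = 2x. Iterate:
  r_0 = 5 (mod 7)
  r_1 = 5 (mod 49)
Final: r_1 = 5, and one checks f(r_1) ≡ 0 mod 7^2.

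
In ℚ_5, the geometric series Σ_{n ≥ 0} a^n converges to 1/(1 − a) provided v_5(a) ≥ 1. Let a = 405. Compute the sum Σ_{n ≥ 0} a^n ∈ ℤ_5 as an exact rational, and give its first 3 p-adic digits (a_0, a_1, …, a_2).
Σ a^n = 1/(1 − a) = -1/404;  first 3 digits = (1, 1, 2)

v_5(a) = 1 ≥ 1, so the series converges in ℤ_5 to 1/(1 − a) = 1/(1 − 405) = -1/404. Expand this rational in ℤ_5: compute digits iteratively via d_i = x_i mod 5, x_{i+1} = (x_i − d_i)/5. The first 3 digits are (1, 1, 2).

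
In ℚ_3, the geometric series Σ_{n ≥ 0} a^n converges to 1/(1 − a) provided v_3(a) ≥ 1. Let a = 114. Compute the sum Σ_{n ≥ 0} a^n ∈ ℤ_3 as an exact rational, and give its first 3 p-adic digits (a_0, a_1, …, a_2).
Σ a^n = 1/(1 − a) = -1/113;  first 3 digits = (1, 2, 1)

v_3(a) = 1 ≥ 1, so the series converges in ℤ_3 to 1/(1 − a) = 1/(1 − 114) = -1/113. Expand this rational in ℤ_3: compute digits iteratively via d_i = x_i mod 3, x_{i+1} = (x_i − d_i)/3. The first 3 digits are (1, 2, 1).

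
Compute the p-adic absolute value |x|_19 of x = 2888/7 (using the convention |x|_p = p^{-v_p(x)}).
|2888/7|_19 = 1/361

Step 1 — compute v_19(x) by factoring powers of 19 out of the numerator and denominator: v_19(2888/7) = 2. Step 2 — apply |x|_p = p^{-v_p(x)} = 19^{-2} = 1/361.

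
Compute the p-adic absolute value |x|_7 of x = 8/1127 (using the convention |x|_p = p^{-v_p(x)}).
|8/1127|_7 = 49

Step 1 — compute v_7(x) by factoring powers of 7 out of the numerator and denominator: v_7(8/1127) = -2. Step 2 — apply |x|_p = p^{-v_p(x)} = 7^{2} = 49.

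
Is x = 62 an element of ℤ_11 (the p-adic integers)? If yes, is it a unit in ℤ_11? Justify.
x ∈ ℤ_11^× (unit); v_11(x) = 0

ℤ_11 = {x ∈ ℚ_11 : v_11(x) ≥ 0} and ℤ_11^× = {x ∈ ℤ_11 : v_11(x) = 0}. Here v_11(62) = v_11(num) − v_11(den) = 0; compare against these criteria.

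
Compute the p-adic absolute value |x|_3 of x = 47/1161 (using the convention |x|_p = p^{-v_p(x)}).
|47/1161|_3 = 27

Step 1 — compute v_3(x) by factoring powers of 3 out of the numerator and denominator: v_3(47/1161) = -3. Step 2 — apply |x|_p = p^{-v_p(x)} = 3^{3} = 27.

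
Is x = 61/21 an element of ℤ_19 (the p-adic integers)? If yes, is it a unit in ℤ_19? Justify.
x ∈ ℤ_19^× (unit); v_19(x) = 0

ℤ_19 = {x ∈ ℚ_19 : v_19(x) ≥ 0} and ℤ_19^× = {x ∈ ℤ_19 : v_19(x) = 0}. Here v_19(61/21) = v_19(num) − v_19(den) = 0; compare against these criteria.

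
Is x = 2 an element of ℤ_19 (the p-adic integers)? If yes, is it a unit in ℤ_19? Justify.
x ∈ ℤ_19^× (unit); v_19(x) = 0

ℤ_19 = {x ∈ ℚ_19 : v_19(x) ≥ 0} and ℤ_19^× = {x ∈ ℤ_19 : v_19(x) = 0}. Here v_19(2) = v_19(num) − v_19(den) = 0; compare against these criteria.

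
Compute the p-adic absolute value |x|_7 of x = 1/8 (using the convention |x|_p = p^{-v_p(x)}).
|1/8|_7 = 1

Step 1 — compute v_7(x) by factoring powers of 7 out of the numerator and denominator: v_7(1/8) = 0. Step 2 — apply |x|_p = p^{-v_p(x)} = 7^{0} = 1.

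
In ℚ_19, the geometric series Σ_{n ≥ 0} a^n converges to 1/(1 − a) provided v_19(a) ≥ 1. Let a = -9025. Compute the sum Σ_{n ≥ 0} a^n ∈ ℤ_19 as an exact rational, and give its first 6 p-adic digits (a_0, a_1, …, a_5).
Σ a^n = 1/(1 − a) = 1/9026;  first 6 digits = (1, 0, 13, 17, 16, 13)

v_19(a) = 2 ≥ 1, so the series converges in ℤ_19 to 1/(1 − a) = 1/(1 − (-9025)) = 1/9026. Expand this rational in ℤ_19: compute digits iteratively via d_i = x_i mod 19, x_{i+1} = (x_i − d_i)/19. The first 6 digits are (1, 0, 13, 17, 16, 13).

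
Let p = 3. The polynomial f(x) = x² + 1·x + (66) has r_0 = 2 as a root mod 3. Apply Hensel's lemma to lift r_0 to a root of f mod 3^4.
r_3 = 20 (mod 81)

Hensel: r_{i+1} = r_i − f(r_i)·(f′(r_i))^{-1} mod 3^{i+2}, f′(x) = 2x + 1. Iterate:
  r_0 = 2 (mod 3)
  r_1 = 2 (mod 9)
  r_2 = 20 (mod 27)
  r_3 = 20 (mod 81)
Final: r = 20 satisfies f(r) ≡ 0 mod 3^4.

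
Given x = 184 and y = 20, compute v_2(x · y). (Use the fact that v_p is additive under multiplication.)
v_2(3680) = 5

v_p(x) = 3 (factor: 184 = 2^3 · 23); v_p(y) = 2 (factor: 20 = 2^2 · 5). Additivity: v_p(xy) = v_p(x) + v_p(y) = 3 + 2 = 5. (Direct check: xy = 3680 = 2^5 · (115).)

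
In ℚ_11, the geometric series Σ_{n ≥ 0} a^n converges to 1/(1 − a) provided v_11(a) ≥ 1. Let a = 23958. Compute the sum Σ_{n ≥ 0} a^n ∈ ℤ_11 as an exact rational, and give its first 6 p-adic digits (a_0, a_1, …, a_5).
Σ a^n = 1/(1 − a) = -1/23957;  first 6 digits = (1, 0, 0, 7, 1, 0)

v_11(a) = 3 ≥ 1, so the series converges in ℤ_11 to 1/(1 − a) = 1/(1 − 23958) = -1/23957. Expand this rational in ℤ_11: compute digits iteratively via d_i = x_i mod 11, x_{i+1} = (x_i − d_i)/11. The first 6 digits are (1, 0, 0, 7, 1, 0).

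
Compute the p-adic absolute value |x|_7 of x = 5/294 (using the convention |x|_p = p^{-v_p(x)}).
|5/294|_7 = 49

Step 1 — compute v_7(x) by factoring powers of 7 out of the numerator and denominator: v_7(5/294) = -2. Step 2 — apply |x|_p = p^{-v_p(x)} = 7^{2} = 49.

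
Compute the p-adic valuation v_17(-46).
v_17(-46) = 0

v_17(n) is the largest exponent k such that 17^k divides n. Factor out: -46 = -17^0 · 46. (Sign doesn't affect v_p.) So v_17(-46) = 0.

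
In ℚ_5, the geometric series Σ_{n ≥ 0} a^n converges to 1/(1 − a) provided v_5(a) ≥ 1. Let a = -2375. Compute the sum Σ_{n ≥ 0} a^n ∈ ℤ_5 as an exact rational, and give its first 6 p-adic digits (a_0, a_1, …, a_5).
Σ a^n = 1/(1 − a) = 1/2376;  first 6 digits = (1, 0, 0, 1, 1, 4)

v_5(a) = 3 ≥ 1, so the series converges in ℤ_5 to 1/(1 − a) = 1/(1 − (-2375)) = 1/2376. Expand this rational in ℤ_5: compute digits iteratively via d_i = x_i mod 5, x_{i+1} = (x_i − d_i)/5. The first 6 digits are (1, 0, 0, 1, 1, 4).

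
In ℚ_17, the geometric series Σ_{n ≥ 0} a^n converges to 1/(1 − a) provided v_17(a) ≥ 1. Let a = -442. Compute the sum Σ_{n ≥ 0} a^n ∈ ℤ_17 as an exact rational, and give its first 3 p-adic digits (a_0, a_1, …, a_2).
Σ a^n = 1/(1 − a) = 1/443;  first 3 digits = (1, 8, 11)

v_17(a) = 1 ≥ 1, so the series converges in ℤ_17 to 1/(1 − a) = 1/(1 − (-442)) = 1/443. Expand this rational in ℤ_17: compute digits iteratively via d_i = x_i mod 17, x_{i+1} = (x_i − d_i)/17. The first 3 digits are (1, 8, 11).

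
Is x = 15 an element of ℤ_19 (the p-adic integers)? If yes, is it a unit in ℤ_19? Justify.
x ∈ ℤ_19^× (unit); v_19(x) = 0

ℤ_19 = {x ∈ ℚ_19 : v_19(x) ≥ 0} and ℤ_19^× = {x ∈ ℤ_19 : v_19(x) = 0}. Here v_19(15) = v_19(num) − v_19(den) = 0; compare against these criteria.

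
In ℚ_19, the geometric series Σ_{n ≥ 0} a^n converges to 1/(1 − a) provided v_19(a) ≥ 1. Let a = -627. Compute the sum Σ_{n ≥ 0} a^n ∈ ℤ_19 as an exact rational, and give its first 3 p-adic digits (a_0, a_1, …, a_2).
Σ a^n = 1/(1 − a) = 1/628;  first 3 digits = (1, 5, 4)

v_19(a) = 1 ≥ 1, so the series converges in ℤ_19 to 1/(1 − a) = 1/(1 − (-627)) = 1/628. Expand this rational in ℤ_19: compute digits iteratively via d_i = x_i mod 19, x_{i+1} = (x_i − d_i)/19. The first 3 digits are (1, 5, 4).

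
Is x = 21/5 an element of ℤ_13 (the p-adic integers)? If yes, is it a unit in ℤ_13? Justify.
x ∈ ℤ_13^× (unit); v_13(x) = 0

ℤ_13 = {x ∈ ℚ_13 : v_13(x) ≥ 0} and ℤ_13^× = {x ∈ ℤ_13 : v_13(x) = 0}. Here v_13(21/5) = v_13(num) − v_13(den) = 0; compare against these criteria.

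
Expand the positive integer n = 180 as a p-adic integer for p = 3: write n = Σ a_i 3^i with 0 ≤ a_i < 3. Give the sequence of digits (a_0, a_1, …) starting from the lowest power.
(a_0, a_1, …) = (0, 0, 2, 0, 2)

Repeated division by 3 gives the digits low-to-high: 180 = 2·3^2 + 2·3^4. Digit sequence: (0, 0, 2, 0, 2).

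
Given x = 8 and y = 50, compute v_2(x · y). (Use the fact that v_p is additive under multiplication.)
v_2(400) = 4

v_p(x) = 3 (factor: 8 = 2^3 · 1); v_p(y) = 1 (factor: 50 = 2^1 · 25). Additivity: v_p(xy) = v_p(x) + v_p(y) = 3 + 1 = 4. (Direct check: xy = 400 = 2^4 · (25).)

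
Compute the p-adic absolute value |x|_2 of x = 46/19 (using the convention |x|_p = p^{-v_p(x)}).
|46/19|_2 = 1/2

Step 1 — compute v_2(x) by factoring powers of 2 out of the numerator and denominator: v_2(46/19) = 1. Step 2 — apply |x|_p = p^{-v_p(x)} = 2^{-1} = 1/2.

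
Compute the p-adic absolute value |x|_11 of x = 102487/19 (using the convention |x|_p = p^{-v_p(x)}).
|102487/19|_11 = 1/14641

Step 1 — compute v_11(x) by factoring powers of 11 out of the numerator and denominator: v_11(102487/19) = 4. Step 2 — apply |x|_p = p^{-v_p(x)} = 11^{-4} = 1/14641.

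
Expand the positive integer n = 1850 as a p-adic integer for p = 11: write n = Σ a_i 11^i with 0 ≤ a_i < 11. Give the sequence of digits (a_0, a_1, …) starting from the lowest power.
(a_0, a_1, …) = (2, 3, 4, 1)

Repeated division by 11 gives the digits low-to-high: 1850 = 2 + 3·11^1 + 4·11^2 + 1·11^3. Digit sequence: (2, 3, 4, 1).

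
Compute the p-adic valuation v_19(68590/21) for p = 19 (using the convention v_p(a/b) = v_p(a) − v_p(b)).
v_19(68590/21) = 3

Factor powers of 19 from the numerator and denominator of the reduced fraction: 68590 = 19^3 · 10 and 21 = 19^0 · 21. Apply v_p(a/b) = v_p(a) − v_p(b): v_19(68590/21) = 3 − 0 = 3.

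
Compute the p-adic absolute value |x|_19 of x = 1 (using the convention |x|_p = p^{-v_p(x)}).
|1|_19 = 1

Step 1 — compute v_19(x) by factoring powers of 19 out of the numerator and denominator: v_19(1) = 0. Step 2 — apply |x|_p = p^{-v_p(x)} = 19^{0} = 1.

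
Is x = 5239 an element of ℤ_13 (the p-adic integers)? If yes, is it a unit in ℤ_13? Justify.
x ∈ ℤ_13 but not a unit; v_13(x) = 2 > 0

ℤ_13 = {x ∈ ℚ_13 : v_13(x) ≥ 0} and ℤ_13^× = {x ∈ ℤ_13 : v_13(x) = 0}. Here v_13(5239) = v_13(num) − v_13(den) = 2; compare against these criteria.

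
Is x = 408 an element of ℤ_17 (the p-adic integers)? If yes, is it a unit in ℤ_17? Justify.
x ∈ ℤ_17 but not a unit; v_17(x) = 1 > 0

ℤ_17 = {x ∈ ℚ_17 : v_17(x) ≥ 0} and ℤ_17^× = {x ∈ ℤ_17 : v_17(x) = 0}. Here v_17(408) = v_17(num) − v_17(den) = 1; compare against these criteria.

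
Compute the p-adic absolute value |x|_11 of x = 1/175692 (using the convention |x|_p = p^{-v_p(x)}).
|1/175692|_11 = 14641

Step 1 — compute v_11(x) by factoring powers of 11 out of the numerator and denominator: v_11(1/175692) = -4. Step 2 — apply |x|_p = p^{-v_p(x)} = 11^{4} = 14641.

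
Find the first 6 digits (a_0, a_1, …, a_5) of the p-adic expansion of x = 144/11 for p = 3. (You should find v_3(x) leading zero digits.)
(a_0, …, a_5) = (0, 0, 2, 2, 2, 1)

v_3(144/11) = 2, so a_0 = ... = a_1 = 0. Factor out: x = 3^2 · u with u = 16/11 a unit in ℤ_3. Expand u iteratively via a_{v+i} = u_i mod 3, u_{i+1} = (u_i − a_{v+i})/3:
  u_0 = 16/11;  a_2 = 2;  u_1 = (u_0 − 2)/3 = -2/11
  u_1 = -2/11;  a_3 = 2;  u_2 = (u_1 − 2)/3 = -8/11
  u_2 = -8/11;  a_4 = 2;  u_3 = (u_2 − 2)/3 = -10/11
  u_3 = -10/11;  a_5 = 1;  u_4 = (u_3 − 1)/3 = -7/11
Digits: (0, 0, 2, 2, 2, 1).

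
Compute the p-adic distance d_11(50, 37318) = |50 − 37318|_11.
d_11(50, 37318) = 1/1331

Step 1 — x − y = 50 − 37318 = -37268. Step 2 — v_11(-37268) = 3 (factor: -37268 = −(11^3 · 28); the sign does not affect v_p). Step 3 — |x − y|_11 = 11^{-3} = 1/1331.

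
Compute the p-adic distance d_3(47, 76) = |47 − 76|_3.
d_3(47, 76) = 1

Step 1 — x − y = 47 − 76 = -29. Step 2 — v_3(-29) = 0 (factor: -29 = −(3^0 · 29); the sign does not affect v_p). Step 3 — |x − y|_3 = 3^{0} = 1.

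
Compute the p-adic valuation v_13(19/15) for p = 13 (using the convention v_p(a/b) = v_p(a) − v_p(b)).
v_13(19/15) = 0

Factor powers of 13 from the numerator and denominator of the reduced fraction: 19 = 13^0 · 19 and 15 = 13^0 · 15. Apply v_p(a/b) = v_p(a) − v_p(b): v_13(19/15) = 0 − 0 = 0.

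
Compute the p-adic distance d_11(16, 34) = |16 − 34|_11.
d_11(16, 34) = 1

Step 1 — x − y = 16 − 34 = -18. Step 2 — v_11(-18) = 0 (factor: -18 = −(11^0 · 18); the sign does not affect v_p). Step 3 — |x − y|_11 = 11^{0} = 1.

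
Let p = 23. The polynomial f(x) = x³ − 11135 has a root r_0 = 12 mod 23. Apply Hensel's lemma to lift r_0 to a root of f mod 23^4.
r_3 = 201055 (mod 279841)

Hensel: r_{i+1} = r_i − f(r_i)/f′(r_i) mod 23^{i+2}, where f′(x) = 3x². Iterate:
  r_0 = 12 (mod 23)
  r_1 = 35 (mod 529)
  r_2 = 6383 (mod 12167)
  r_3 = 201055 (mod 279841)
Final: r = 201055 with f(r) ≡ 0 mod 23^4.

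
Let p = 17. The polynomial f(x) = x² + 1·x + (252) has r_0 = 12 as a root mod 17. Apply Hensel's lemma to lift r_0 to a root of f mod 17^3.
r_2 = 3429 (mod 4913)

Hensel: r_{i+1} = r_i − f(r_i)·(f′(r_i))^{-1} mod 17^{i+2}, f′(x) = 2x + 1. Iterate:
  r_0 = 12 (mod 17)
  r_1 = 250 (mod 289)
  r_2 = 3429 (mod 4913)
Final: r = 3429 satisfies f(r) ≡ 0 mod 17^3.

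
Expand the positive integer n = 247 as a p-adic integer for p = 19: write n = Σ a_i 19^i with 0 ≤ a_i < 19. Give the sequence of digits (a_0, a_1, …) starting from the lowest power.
(a_0, a_1, …) = (0, 13)

Repeated division by 19 gives the digits low-to-high: 247 = 13·19^1. Digit sequence: (0, 13).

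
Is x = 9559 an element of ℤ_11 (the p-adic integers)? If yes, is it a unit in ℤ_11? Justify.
x ∈ ℤ_11 but not a unit; v_11(x) = 2 > 0

ℤ_11 = {x ∈ ℚ_11 : v_11(x) ≥ 0} and ℤ_11^× = {x ∈ ℤ_11 : v_11(x) = 0}. Here v_11(9559) = v_11(num) − v_11(den) = 2; compare against these criteria.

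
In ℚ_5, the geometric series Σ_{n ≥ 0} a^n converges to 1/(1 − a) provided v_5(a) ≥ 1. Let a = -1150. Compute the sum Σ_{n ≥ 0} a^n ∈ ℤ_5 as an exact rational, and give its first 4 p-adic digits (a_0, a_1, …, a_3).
Σ a^n = 1/(1 − a) = 1/1151;  first 4 digits = (1, 0, 4, 0)

v_5(a) = 2 ≥ 1, so the series converges in ℤ_5 to 1/(1 − a) = 1/(1 − (-1150)) = 1/1151. Expand this rational in ℤ_5: compute digits iteratively via d_i = x_i mod 5, x_{i+1} = (x_i − d_i)/5. The first 4 digits are (1, 0, 4, 0).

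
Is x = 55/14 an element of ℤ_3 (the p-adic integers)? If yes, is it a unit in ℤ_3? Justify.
x ∈ ℤ_3^× (unit); v_3(x) = 0

ℤ_3 = {x ∈ ℚ_3 : v_3(x) ≥ 0} and ℤ_3^× = {x ∈ ℤ_3 : v_3(x) = 0}. Here v_3(55/14) = v_3(num) − v_3(den) = 0; compare against these criteria.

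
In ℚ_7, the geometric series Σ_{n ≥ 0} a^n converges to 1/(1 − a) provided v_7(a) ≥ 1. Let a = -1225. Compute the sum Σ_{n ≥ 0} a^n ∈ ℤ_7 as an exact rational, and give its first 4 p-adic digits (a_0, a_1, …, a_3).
Σ a^n = 1/(1 − a) = 1/1226;  first 4 digits = (1, 0, 3, 3)

v_7(a) = 2 ≥ 1, so the series converges in ℤ_7 to 1/(1 − a) = 1/(1 − (-1225)) = 1/1226. Expand this rational in ℤ_7: compute digits iteratively via d_i = x_i mod 7, x_{i+1} = (x_i − d_i)/7. The first 4 digits are (1, 0, 3, 3).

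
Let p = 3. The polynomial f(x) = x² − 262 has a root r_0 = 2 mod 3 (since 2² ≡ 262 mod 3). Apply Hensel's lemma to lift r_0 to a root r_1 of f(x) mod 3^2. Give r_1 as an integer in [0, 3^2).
r_1 = 8 (mod 9)

Hensel's recurrence: r_{i+1} = r_i − f(r_i)·(f′(r_i))^{-1} mod 3^{i+2}, with f′(x) = 2x. Iterate:
  r_0 = 2 (mod 3)
  r_1 = 8 (mod 9)
Final: r_1 = 8, and one checks f(r_1) ≡ 0 mod 3^2.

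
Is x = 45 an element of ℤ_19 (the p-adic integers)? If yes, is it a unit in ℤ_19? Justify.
x ∈ ℤ_19^× (unit); v_19(x) = 0

ℤ_19 = {x ∈ ℚ_19 : v_19(x) ≥ 0} and ℤ_19^× = {x ∈ ℤ_19 : v_19(x) = 0}. Here v_19(45) = v_19(num) − v_19(den) = 0; compare against these criteria.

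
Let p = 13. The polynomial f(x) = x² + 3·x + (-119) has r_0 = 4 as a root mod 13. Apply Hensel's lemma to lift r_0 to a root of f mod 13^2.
r_1 = 43 (mod 169)

Hensel: r_{i+1} = r_i − f(r_i)·(f′(r_i))^{-1} mod 13^{i+2}, f′(x) = 2x + 3. Iterate:
  r_0 = 4 (mod 13)
  r_1 = 43 (mod 169)
Final: r = 43 satisfies f(r) ≡ 0 mod 13^2.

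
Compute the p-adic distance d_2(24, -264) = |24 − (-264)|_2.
d_2(24, -264) = 1/32

Step 1 — x − y = 24 − (-264) = 288. Step 2 — v_2(288) = 5 (factor: 288 = (2^5 · 9); the sign does not affect v_p). Step 3 — |x − y|_2 = 2^{-5} = 1/32.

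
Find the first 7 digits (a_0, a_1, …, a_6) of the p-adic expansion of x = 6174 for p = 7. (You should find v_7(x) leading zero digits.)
(a_0, …, a_6) = (0, 0, 0, 4, 2, 0, 0)

v_7(6174) = 3, so a_0 = ... = a_2 = 0. Factor out: x = 7^3 · u with u = 18 a unit in ℤ_7. Expand u iteratively via a_{v+i} = u_i mod 7, u_{i+1} = (u_i − a_{v+i})/7:
  u_0 = 18;  a_3 = 4;  u_1 = (u_0 − 4)/7 = 2
  u_1 = 2;  a_4 = 2;  u_2 = (u_1 − 2)/7 = 0
  u_2 = 0;  a_5 = 0;  u_3 = (u_2 − 0)/7 = 0
  u_3 = 0;  a_6 = 0;  u_4 = (u_3 − 0)/7 = 0
Digits: (0, 0, 0, 4, 2, 0, 0).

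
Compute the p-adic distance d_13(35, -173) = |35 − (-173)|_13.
d_13(35, -173) = 1/13

Step 1 — x − y = 35 − (-173) = 208. Step 2 — v_13(208) = 1 (factor: 208 = (13^1 · 16); the sign does not affect v_p). Step 3 — |x − y|_13 = 13^{-1} = 1/13.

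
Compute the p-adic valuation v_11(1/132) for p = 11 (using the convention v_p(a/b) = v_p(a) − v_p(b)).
v_11(1/132) = -1

Factor powers of 11 from the numerator and denominator of the reduced fraction: 1 = 11^0 · 1 and 132 = 11^1 · 12. Apply v_p(a/b) = v_p(a) − v_p(b): v_11(1/132) = 0 − 1 = -1.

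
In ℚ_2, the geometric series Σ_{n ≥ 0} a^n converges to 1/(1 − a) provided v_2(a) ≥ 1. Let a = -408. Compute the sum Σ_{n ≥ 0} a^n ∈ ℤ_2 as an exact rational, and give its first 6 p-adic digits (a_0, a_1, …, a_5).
Σ a^n = 1/(1 − a) = 1/409;  first 6 digits = (1, 0, 0, 1, 0, 1)

v_2(a) = 3 ≥ 1, so the series converges in ℤ_2 to 1/(1 − a) = 1/(1 − (-408)) = 1/409. Expand this rational in ℤ_2: compute digits iteratively via d_i = x_i mod 2, x_{i+1} = (x_i − d_i)/2. The first 6 digits are (1, 0, 0, 1, 0, 1).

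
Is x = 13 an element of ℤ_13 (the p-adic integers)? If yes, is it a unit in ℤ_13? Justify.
x ∈ ℤ_13 but not a unit; v_13(x) = 1 > 0

ℤ_13 = {x ∈ ℚ_13 : v_13(x) ≥ 0} and ℤ_13^× = {x ∈ ℤ_13 : v_13(x) = 0}. Here v_13(13) = v_13(num) − v_13(den) = 1; compare against these criteria.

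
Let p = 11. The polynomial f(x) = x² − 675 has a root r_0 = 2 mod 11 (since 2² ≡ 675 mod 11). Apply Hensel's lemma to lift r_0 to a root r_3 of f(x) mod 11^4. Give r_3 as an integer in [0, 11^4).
r_3 = 4677 (mod 14641)

Hensel's recurrence: r_{i+1} = r_i − f(r_i)·(f′(r_i))^{-1} mod 11^{i+2}, with f′(x) = 2x. Iterate:
  r_0 = 2 (mod 11)
  r_1 = 79 (mod 121)
  r_2 = 684 (mod 1331)
  r_3 = 4677 (mod 14641)
Final: r_3 = 4677, and one checks f(r_3) ≡ 0 mod 11^4.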